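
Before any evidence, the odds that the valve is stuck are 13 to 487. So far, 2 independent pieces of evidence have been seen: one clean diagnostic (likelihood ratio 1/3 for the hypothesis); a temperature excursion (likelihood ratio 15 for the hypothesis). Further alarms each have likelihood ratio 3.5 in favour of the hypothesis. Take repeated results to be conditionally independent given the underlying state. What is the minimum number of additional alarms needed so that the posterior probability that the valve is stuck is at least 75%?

Prior odds = 13/487.
Combined Bayes factor of the evidence already in hand = (1/3) × 15 = 5.
Odds after that evidence = (13/487) × 5 = 65/487.
Target odds = 0.75/0.25 = 3.
Need 3.5ⁿ ≥ 3 ÷ (65/487) = 1461/65.
3.5² = 12.25 falls short of 1461/65 but 3.5³ = 42.875 reaches it, so n = 3.

3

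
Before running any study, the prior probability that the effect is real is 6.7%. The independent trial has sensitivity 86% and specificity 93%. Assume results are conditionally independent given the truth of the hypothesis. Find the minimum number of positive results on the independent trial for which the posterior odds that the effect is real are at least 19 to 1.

3

Prior odds = 0.067/0.933 = 67/933.
False-positive rate = 1 − 0.93 = 0.07; likelihood ratio of a positive = 0.86/0.07 = 86/7.
Target odds = 19.
Need (67/933) × (86/7)ⁿ ≥ 19, i.e. (86/7)ⁿ ≥ 17727/67.
(86/7)² = 7396/49 falls short of 17727/67 but (86/7)³ = 636056/343 reaches it, so n = 3.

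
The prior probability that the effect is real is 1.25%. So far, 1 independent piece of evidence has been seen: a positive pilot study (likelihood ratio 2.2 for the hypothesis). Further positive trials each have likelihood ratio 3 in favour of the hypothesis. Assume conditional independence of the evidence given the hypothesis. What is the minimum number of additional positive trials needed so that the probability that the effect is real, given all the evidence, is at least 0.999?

Prior odds = 0.0125/0.9875 = 1/79.
Bayes factor of the evidence already in hand = 2.2.
Odds after that evidence = (1/79) × 2.2 = 11/395.
Target odds = 0.999/0.001 = 999.
Need 3ⁿ ≥ 999 ÷ (11/395) = 394605/11.
3⁹ = 19683 falls short of 394605/11 but 3¹⁰ = 59049 reaches it, so n = 10.

10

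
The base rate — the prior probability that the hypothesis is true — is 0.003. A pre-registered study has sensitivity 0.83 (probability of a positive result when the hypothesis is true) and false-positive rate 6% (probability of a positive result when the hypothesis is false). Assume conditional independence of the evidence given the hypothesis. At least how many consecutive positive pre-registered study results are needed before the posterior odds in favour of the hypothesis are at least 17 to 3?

Prior odds: 0.003 ÷ 0.997 = 3/997.
Likelihood ratio of a positive result = 0.83/0.06 = 83/6.
Target odds = 17/3.
Need (3/997) × (83/6)ⁿ ≥ 17/3, i.e. (83/6)ⁿ ≥ 16949/9.
(83/6)² = 6889/36 falls short of 16949/9 but (83/6)³ = 571787/216 reaches it, so n = 3.

3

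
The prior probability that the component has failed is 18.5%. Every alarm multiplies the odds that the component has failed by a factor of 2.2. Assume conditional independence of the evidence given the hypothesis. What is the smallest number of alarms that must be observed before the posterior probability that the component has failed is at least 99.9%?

11

Prior odds = 0.185/0.815 = 37/163.
Likelihood ratio per alarm = 2.2.
Target odds: 0.999 ÷ 0.001 = 999.
Need (37/163) × 2.2ⁿ ≥ 999, i.e. 2.2ⁿ ≥ 4401.
2.2¹⁰ ≈2655.99 falls short of 4401 but 2.2¹¹ ≈5843.18 reaches it, so n = 11.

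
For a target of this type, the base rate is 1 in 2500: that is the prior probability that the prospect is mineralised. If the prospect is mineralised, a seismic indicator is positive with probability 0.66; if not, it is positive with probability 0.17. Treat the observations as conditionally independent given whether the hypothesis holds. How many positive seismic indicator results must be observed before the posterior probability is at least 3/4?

Prior odds: 0.0004 ÷ 0.9996 = 1/2499.
Likelihood ratio of a positive = 0.66/0.17 = 66/17.
Target posterior odds = 0.75/0.25 = 3.
Require (66/17)ⁿ ≥ 3 ÷ (1/2499) = 7497.
(66/17)⁶ ≈3424.29 falls short of 7497 but (66/17)⁷ ≈13294.3 reaches it, so n = 7.

7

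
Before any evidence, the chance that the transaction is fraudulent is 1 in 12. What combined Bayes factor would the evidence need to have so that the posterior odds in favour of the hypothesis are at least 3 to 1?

Prior odds = (1/12)/(11/12) = 1/11.
Target odds = 3.
Required Bayes factor = 3 ÷ (1/11) = 33.

33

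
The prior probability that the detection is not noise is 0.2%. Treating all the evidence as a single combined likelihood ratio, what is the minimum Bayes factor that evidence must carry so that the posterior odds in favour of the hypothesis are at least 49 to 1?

24451

Prior odds = 0.002/0.998 = 1/499.
Target odds = 49.
Required Bayes factor = 49 ÷ (1/499) = 24451.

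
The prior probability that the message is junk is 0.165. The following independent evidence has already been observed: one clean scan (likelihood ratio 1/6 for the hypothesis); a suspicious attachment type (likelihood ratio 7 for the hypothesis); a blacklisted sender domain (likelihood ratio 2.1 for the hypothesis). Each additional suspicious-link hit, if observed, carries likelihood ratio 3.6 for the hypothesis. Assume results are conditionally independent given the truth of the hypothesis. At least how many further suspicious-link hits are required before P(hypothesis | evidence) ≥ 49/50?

4

Prior odds = 0.165/0.835 = 33/167.
Combined Bayes factor of the evidence already in hand = (1/6) × 7 × 2.1 = 2.45.
Odds after that evidence = (33/167) × 2.45 = 1617/3340.
Target odds = 0.98/0.02 = 49.
Need 3.6ⁿ ≥ 49 ÷ (1617/3340) = 3340/33.
3.6³ = 46.656 falls short of 3340/33 but 3.6⁴ = 167.9616 reaches it, so n = 4.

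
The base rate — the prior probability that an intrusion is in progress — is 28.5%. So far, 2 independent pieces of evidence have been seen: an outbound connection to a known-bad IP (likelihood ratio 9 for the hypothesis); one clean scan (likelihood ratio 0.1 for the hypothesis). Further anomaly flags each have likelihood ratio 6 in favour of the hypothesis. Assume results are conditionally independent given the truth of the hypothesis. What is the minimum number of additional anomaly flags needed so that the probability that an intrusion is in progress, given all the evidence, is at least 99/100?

Prior odds = 0.285/0.715 = 57/143.
Combined Bayes factor of the evidence already in hand = 9 × 0.1 = 0.9.
Odds after that evidence = (57/143) × 0.9 = 513/1430.
Target odds = 0.99/0.01 = 99.
Need 6ⁿ ≥ 99 ÷ (513/1430) = 15730/57.
6³ = 216 falls short of 15730/57 but 6⁴ = 1296 reaches it, so n = 4.

4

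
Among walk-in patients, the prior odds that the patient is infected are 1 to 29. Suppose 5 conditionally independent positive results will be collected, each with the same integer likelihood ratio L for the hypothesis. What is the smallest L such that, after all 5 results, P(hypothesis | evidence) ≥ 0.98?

Prior odds = 1/29.
Target odds = 0.98/0.02 = 49.
Need L⁵ ≥ 49 ÷ (1/29) = 1421.
4⁵ = 1024 < 1421 ≤ 3125 = 5⁵, so L = 5.

5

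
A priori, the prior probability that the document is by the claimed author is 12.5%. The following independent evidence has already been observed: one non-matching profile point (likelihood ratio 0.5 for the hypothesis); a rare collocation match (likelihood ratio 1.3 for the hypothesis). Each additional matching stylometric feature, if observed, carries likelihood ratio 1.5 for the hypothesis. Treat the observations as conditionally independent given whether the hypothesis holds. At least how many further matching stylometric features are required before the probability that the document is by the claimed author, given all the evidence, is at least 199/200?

19

Prior odds = 0.125/0.875 = 1/7.
Combined Bayes factor of the evidence already in hand = 0.5 × 1.3 = 0.65.
Odds after that evidence = (1/7) × 0.65 = 13/140.
Target odds = 0.995/0.005 = 199.
Need 1.5ⁿ ≥ 199 ÷ (13/140) = 27860/13.
1.5¹⁸ = 387420489/262144 falls short of 27860/13 but 1.5¹⁹ ≈2216.84 reaches it, so n = 19.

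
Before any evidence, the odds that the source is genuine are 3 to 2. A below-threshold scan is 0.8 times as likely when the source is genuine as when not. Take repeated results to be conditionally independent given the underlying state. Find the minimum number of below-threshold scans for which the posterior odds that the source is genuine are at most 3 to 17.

Prior odds = 1.5.
Likelihood ratio per below-threshold scan = 0.8.
Target odds = 3/17.
Require 0.8ⁿ ≤ 3/17 ÷ 1.5 = 2/17.
0.8⁹ = 262144/1953125 is still above 2/17 but 0.8¹⁰ = 1048576/9765625 is at or below it, so n = 10.

10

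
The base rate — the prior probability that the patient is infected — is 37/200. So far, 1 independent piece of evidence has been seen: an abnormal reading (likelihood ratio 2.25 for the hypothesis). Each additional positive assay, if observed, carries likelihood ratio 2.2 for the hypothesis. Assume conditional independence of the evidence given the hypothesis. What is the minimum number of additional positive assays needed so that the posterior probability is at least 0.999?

Prior odds = 0.185/0.815 = 37/163.
Bayes factor of the evidence already in hand = 2.25.
Odds after that evidence = (37/163) × 2.25 = 333/652.
Target odds = 0.999/0.001 = 999.
Need 2.2ⁿ ≥ 999 ÷ (333/652) = 1956.
2.2⁹ ≈1207.27 falls short of 1956 but 2.2¹⁰ ≈2655.99 reaches it, so n = 10.

10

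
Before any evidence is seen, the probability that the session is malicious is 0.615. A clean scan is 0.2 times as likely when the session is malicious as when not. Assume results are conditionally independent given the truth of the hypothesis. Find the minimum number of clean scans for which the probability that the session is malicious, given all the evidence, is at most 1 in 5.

Prior odds: 0.615 ÷ 0.385 = 123/77.
Likelihood ratio per clean scan = 0.2.
Target odds: 0.2 ÷ 0.8 = 0.25.
Need (123/77) × 0.2ⁿ ≤ 0.25, i.e. 0.2ⁿ ≤ 77/492.
0.2¹ = 0.2 is still above 77/492 but 0.2² = 0.04 is at or below it, so n = 2.

2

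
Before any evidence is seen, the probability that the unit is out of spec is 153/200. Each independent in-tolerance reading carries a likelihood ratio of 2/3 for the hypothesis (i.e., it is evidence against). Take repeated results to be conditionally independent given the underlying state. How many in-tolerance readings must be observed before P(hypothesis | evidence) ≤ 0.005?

Prior odds = 0.765/0.235 = 153/47.
Likelihood ratio per in-tolerance reading = 2/3.
Target odds: 0.005 ÷ 0.995 = 1/199.
Need (153/47) × (2/3)ⁿ ≤ 1/199, i.e. (2/3)ⁿ ≤ 47/30447.
(2/3)¹⁵ = 32768/14348907 is still above 47/30447 but (2/3)¹⁶ = 65536/43046721 is at or below it, so n = 16.

16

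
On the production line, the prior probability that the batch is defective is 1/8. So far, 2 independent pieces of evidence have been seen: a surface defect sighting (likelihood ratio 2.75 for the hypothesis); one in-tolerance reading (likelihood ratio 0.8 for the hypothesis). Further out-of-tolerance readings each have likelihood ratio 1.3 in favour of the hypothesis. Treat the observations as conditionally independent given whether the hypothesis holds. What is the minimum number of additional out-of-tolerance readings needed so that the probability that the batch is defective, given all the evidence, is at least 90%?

Prior odds = 0.125/0.875 = 1/7.
Combined Bayes factor of the evidence already in hand = 2.75 × 0.8 = 2.2.
Odds after that evidence = (1/7) × 2.2 = 11/35.
Target odds = 0.9/0.1 = 9.
Need 1.3ⁿ ≥ 9 ÷ (11/35) = 315/11.
1.3¹² ≈23.2981 falls short of 315/11 but 1.3¹³ ≈30.2875 reaches it, so n = 13.

13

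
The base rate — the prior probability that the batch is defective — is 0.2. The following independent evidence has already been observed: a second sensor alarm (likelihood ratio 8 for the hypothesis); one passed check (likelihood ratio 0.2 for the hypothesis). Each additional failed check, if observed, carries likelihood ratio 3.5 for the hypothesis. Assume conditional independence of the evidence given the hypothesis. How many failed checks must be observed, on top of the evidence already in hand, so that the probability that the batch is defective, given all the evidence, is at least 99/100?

5

Prior odds = 0.2/0.8 = 0.25.
Combined Bayes factor of the evidence already in hand = 8 × 0.2 = 1.6.
Odds after that evidence = 0.25 × 1.6 = 0.4.
Target odds = 0.99/0.01 = 99.
Need 3.5ⁿ ≥ 99 ÷ 0.4 = 247.5.
3.5⁴ = 150.0625 falls short of 247.5 but 3.5⁵ = 525.21875 reaches it, so n = 5.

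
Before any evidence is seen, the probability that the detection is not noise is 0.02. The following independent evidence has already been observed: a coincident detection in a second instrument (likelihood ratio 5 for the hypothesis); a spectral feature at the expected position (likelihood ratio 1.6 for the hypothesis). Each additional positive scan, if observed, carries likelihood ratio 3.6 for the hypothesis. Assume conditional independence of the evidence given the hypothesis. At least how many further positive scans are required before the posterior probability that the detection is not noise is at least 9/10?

Prior odds = 0.02/0.98 = 1/49.
Combined Bayes factor of the evidence already in hand = 5 × 1.6 = 8.
Odds after that evidence = (1/49) × 8 = 8/49.
Target odds = 0.9/0.1 = 9.
Need 3.6ⁿ ≥ 9 ÷ (8/49) = 55.125.
3.6³ = 46.656 falls short of 55.125 but 3.6⁴ = 167.9616 reaches it, so n = 4.

4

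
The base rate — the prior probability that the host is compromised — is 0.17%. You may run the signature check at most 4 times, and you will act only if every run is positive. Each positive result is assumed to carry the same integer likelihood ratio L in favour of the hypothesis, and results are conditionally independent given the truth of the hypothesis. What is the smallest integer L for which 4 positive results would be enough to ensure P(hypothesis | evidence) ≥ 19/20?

11

Prior odds = 0.0017/0.9983 = 17/9983.
Target odds = 0.95/0.05 = 19.
Need L⁴ ≥ 19 ÷ (17/9983) = 189677/17.
10⁴ = 10000 < 189677/17 ≤ 14641 = 11⁴, so L = 11.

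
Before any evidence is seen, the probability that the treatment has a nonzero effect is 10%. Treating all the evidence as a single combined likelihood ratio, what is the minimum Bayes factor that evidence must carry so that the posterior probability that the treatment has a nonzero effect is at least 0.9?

Prior odds = 0.1/0.9 = 1/9.
Target odds = 0.9/0.1 = 9.
Required Bayes factor = 9 ÷ (1/9) = 81.

81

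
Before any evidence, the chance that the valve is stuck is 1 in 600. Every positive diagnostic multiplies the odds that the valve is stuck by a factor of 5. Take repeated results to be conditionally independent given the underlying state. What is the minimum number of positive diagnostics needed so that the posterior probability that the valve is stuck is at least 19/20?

Prior odds = (1/600)/(599/600) = 1/599.
Likelihood ratio per positive diagnostic = 5.
Target odds: 0.95 ÷ 0.05 = 19.
Require 5ⁿ ≥ 19 ÷ (1/599) = 11381.
5⁵ = 3125 falls short of 11381 but 5⁶ = 15625 reaches it, so n = 6.

6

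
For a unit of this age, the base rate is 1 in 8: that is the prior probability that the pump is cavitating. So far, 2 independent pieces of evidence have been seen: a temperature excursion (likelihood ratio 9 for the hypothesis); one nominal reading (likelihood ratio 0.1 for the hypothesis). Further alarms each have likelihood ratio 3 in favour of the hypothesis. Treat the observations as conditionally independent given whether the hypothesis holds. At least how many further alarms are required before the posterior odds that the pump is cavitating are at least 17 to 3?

Prior odds = 0.125/0.875 = 1/7.
Combined Bayes factor of the evidence already in hand = 9 × 0.1 = 0.9.
Odds after that evidence = (1/7) × 0.9 = 9/70.
Target odds = 17/3.
Need 3ⁿ ≥ 17/3 ÷ (9/70) = 1190/27.
3³ = 27 falls short of 1190/27 but 3⁴ = 81 reaches it, so n = 4.

4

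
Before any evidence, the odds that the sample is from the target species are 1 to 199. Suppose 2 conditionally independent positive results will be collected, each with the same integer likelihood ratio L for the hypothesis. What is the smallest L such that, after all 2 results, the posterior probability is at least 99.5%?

199

Prior odds = 1/199.
Target odds = 0.995/0.005 = 199.
Need L² ≥ 199 ÷ (1/199) = 39601.
198² = 39204 < 39601 ≤ 39601 = 199², so L = 199.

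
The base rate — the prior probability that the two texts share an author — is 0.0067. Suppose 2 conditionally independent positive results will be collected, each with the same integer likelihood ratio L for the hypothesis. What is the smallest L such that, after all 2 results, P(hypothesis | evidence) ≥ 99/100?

122

Prior odds = 0.0067/0.9933 = 67/9933.
Target odds = 0.99/0.01 = 99.
Need L² ≥ 99 ÷ (67/9933) = 983367/67.
121² = 14641 < 983367/67 ≤ 14884 = 122², so L = 122.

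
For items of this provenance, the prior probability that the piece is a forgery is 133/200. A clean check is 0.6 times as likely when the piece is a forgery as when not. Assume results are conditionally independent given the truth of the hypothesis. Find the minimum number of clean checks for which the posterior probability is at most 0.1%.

Prior odds: 0.665 ÷ 0.335 = 133/67.
Likelihood ratio per clean check = 0.6.
Target posterior odds = 0.001/0.999 = 1/999.
Need (133/67) × 0.6ⁿ ≤ 1/999, i.e. 0.6ⁿ ≤ 67/132867.
0.6¹⁴ ≈0.000783642 is still above 67/132867 but 0.6¹⁵ ≈0.000470185 is at or below it, so n = 15.

15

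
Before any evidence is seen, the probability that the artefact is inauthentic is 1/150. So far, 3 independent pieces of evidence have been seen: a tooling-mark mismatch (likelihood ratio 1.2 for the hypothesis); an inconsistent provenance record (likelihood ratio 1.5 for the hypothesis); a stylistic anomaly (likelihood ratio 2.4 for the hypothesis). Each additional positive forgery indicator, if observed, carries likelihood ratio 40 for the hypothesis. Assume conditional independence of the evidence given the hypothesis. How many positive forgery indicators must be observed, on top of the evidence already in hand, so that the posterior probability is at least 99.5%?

3

Prior odds = (1/150)/(149/150) = 1/149.
Combined Bayes factor of the evidence already in hand = 1.2 × 1.5 × 2.4 = 4.32.
Odds after that evidence = (1/149) × 4.32 = 108/3725.
Target odds = 0.995/0.005 = 199.
Need 40ⁿ ≥ 199 ÷ (108/3725) = 741275/108.
40² = 1600 falls short of 741275/108 but 40³ = 64000 reaches it, so n = 3.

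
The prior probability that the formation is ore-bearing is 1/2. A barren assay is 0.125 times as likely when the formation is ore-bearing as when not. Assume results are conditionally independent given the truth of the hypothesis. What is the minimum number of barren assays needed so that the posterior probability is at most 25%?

Prior odds = 0.5/0.5 = 1.
Likelihood ratio per barren assay = 0.125.
Target odds: 0.25 ÷ 0.75 = 1/3.
Require 0.125ⁿ ≤ 1/3 ÷ 1 = 1/3.
0.125¹ = 0.125, which is already at or below the required 1/3; so n = 1.

1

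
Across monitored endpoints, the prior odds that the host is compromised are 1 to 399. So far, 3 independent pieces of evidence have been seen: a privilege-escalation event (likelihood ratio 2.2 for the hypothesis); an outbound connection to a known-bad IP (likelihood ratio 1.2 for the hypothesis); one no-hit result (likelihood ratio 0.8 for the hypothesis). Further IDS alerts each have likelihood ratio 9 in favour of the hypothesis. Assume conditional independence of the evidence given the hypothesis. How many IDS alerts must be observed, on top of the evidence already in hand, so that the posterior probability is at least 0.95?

Prior odds = 1/399.
Combined Bayes factor of the evidence already in hand = 2.2 × 1.2 × 0.8 = 2.112.
Odds after that evidence = (1/399) × 2.112 = 88/16625.
Target odds = 0.95/0.05 = 19.
Need 9ⁿ ≥ 19 ÷ (88/16625) = 315875/88.
9³ = 729 falls short of 315875/88 but 9⁴ = 6561 reaches it, so n = 4.

4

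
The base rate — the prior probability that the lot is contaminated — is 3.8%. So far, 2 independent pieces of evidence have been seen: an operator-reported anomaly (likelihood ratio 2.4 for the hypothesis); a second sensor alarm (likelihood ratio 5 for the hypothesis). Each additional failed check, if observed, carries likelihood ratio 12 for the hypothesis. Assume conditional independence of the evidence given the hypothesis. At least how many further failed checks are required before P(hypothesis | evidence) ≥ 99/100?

3

Prior odds = 0.038/0.962 = 19/481.
Combined Bayes factor of the evidence already in hand = 2.4 × 5 = 12.
Odds after that evidence = (19/481) × 12 = 228/481.
Target odds = 0.99/0.01 = 99.
Need 12ⁿ ≥ 99 ÷ (228/481) = 15873/76.
12² = 144 falls short of 15873/76 but 12³ = 1728 reaches it, so n = 3.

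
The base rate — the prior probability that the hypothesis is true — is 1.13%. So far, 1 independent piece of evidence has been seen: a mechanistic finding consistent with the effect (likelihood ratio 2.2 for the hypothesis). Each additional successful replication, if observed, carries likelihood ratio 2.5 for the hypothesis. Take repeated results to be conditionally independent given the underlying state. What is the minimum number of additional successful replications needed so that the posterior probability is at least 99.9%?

12

Prior odds = 0.0113/0.9887 = 113/9887.
Bayes factor of the evidence already in hand = 2.2.
Odds after that evidence = (113/9887) × 2.2 = 1243/49435.
Target odds = 0.999/0.001 = 999.
Need 2.5ⁿ ≥ 999 ÷ (1243/49435) = 49385565/1243.
2.5¹¹ = 48828125/2048 falls short of 49385565/1243 but 2.5¹² = 244140625/4096 reaches it, so n = 12.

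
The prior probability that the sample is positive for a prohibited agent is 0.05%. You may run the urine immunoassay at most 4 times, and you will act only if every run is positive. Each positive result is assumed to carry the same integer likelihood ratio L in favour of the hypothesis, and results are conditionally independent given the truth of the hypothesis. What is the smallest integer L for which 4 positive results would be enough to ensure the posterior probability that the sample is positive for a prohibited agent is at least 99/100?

Prior odds = 0.0005/0.9995 = 1/1999.
Target odds = 0.99/0.01 = 99.
Need L⁴ ≥ 99 ÷ (1/1999) = 197901.
21⁴ = 194481 < 197901 ≤ 234256 = 22⁴, so L = 22.

22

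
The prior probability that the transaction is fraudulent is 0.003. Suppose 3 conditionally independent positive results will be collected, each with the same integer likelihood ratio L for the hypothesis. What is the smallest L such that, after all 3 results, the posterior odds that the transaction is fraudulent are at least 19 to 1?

Prior odds = 0.003/0.997 = 3/997.
Target odds = 19.
Need L³ ≥ 19 ÷ (3/997) = 18943/3.
18³ = 5832 < 18943/3 ≤ 6859 = 19³, so L = 19.

19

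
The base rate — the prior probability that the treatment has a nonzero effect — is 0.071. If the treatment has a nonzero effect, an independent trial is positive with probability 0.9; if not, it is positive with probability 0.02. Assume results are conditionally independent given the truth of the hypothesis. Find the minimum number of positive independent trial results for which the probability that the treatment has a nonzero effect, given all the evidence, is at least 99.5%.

Prior odds = 0.071/0.929 = 71/929.
Likelihood ratio of a positive = 0.9/0.02 = 45.
Target odds: 0.995 ÷ 0.005 = 199.
Require 45ⁿ ≥ 199 ÷ (71/929) = 184871/71.
45² = 2025 falls short of 184871/71 but 45³ = 91125 reaches it, so n = 3.

3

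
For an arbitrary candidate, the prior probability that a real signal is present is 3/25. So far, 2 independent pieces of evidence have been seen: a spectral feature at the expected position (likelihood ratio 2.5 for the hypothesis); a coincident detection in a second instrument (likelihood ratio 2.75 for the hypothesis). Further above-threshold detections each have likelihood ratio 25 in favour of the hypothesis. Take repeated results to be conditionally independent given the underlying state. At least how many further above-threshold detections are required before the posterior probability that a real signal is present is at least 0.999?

Prior odds = 0.12/0.88 = 3/22.
Combined Bayes factor of the evidence already in hand = 2.5 × 2.75 = 6.875.
Odds after that evidence = (3/22) × 6.875 = 0.9375.
Target odds = 0.999/0.001 = 999.
Need 25ⁿ ≥ 999 ÷ 0.9375 = 1065.6.
25² = 625 falls short of 1065.6 but 25³ = 15625 reaches it, so n = 3.

3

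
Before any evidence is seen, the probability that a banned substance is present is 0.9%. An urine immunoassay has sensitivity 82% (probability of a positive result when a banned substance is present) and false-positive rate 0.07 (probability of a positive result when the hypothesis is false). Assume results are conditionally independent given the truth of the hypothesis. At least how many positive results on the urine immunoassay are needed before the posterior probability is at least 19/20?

4

Prior odds = 0.009/0.991 = 9/991.
Likelihood ratio of a positive result = 0.82/0.07 = 82/7.
Target odds: 0.95 ÷ 0.05 = 19.
Require (82/7)ⁿ ≥ 19 ÷ (9/991) = 18829/9.
(82/7)³ = 551368/343 falls short of 18829/9 but (82/7)⁴ = 45212176/2401 reaches it, so n = 4.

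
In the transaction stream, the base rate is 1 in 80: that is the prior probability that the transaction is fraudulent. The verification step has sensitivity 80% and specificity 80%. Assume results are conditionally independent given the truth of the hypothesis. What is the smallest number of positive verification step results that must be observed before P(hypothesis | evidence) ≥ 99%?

7

Prior odds = 0.0125/0.9875 = 1/79.
False-positive rate = 1 − 0.8 = 0.2; likelihood ratio of a positive = 0.8/0.2 = 4.
Target posterior odds = 0.99/0.01 = 99.
Require 4ⁿ ≥ 99 ÷ (1/79) = 7821.
4⁶ = 4096 falls short of 7821 but 4⁷ = 16384 reaches it, so n = 7.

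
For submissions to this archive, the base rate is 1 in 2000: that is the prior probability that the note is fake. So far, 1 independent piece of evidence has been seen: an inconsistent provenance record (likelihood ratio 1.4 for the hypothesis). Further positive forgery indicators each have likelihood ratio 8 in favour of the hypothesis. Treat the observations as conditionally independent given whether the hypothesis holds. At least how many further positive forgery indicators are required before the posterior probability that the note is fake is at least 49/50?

6

Prior odds = 0.0005/0.9995 = 1/1999.
Bayes factor of the evidence already in hand = 1.4.
Odds after that evidence = (1/1999) × 1.4 = 7/9995.
Target odds = 0.98/0.02 = 49.
Need 8ⁿ ≥ 49 ÷ (7/9995) = 69965.
8⁵ = 32768 falls short of 69965 but 8⁶ = 262144 reaches it, so n = 6.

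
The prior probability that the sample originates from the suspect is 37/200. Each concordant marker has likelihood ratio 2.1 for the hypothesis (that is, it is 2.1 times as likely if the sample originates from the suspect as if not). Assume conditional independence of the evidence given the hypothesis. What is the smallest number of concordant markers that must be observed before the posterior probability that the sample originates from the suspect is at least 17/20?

5

Prior odds = 0.185/0.815 = 37/163.
Likelihood ratio per concordant marker = 2.1.
Target odds: 0.85 ÷ 0.15 = 17/3.
Need (37/163) × 2.1ⁿ ≥ 17/3, i.e. 2.1ⁿ ≥ 2771/111.
2.1⁴ = 19.4481 falls short of 2771/111 but 2.1⁵ = 4084101/100000 reaches it, so n = 5.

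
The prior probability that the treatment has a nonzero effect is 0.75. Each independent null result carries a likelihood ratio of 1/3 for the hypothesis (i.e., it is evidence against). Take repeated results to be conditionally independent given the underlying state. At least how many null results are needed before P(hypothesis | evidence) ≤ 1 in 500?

7

Prior odds = 0.75/0.25 = 3.
Likelihood ratio per null result = 1/3.
Target odds: 0.002 ÷ 0.998 = 1/499.
Need 3 × (1/3)ⁿ ≤ 1/499, i.e. (1/3)ⁿ ≤ 1/1497.
(1/3)⁶ = 1/729 is still above 1/1497 but (1/3)⁷ = 1/2187 is at or below it, so n = 7.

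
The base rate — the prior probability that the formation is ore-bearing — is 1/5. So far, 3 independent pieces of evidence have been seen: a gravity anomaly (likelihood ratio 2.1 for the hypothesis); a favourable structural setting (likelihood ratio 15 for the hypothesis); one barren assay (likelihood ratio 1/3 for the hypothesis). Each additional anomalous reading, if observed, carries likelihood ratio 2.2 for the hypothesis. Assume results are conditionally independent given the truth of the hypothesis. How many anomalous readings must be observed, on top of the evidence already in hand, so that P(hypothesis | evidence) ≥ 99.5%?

Prior odds = 0.2/0.8 = 0.25.
Combined Bayes factor of the evidence already in hand = 2.1 × 15 × (1/3) = 10.5.
Odds after that evidence = 0.25 × 10.5 = 2.625.
Target odds = 0.995/0.005 = 199.
Need 2.2ⁿ ≥ 199 ÷ 2.625 = 1592/21.
2.2⁵ = 51.53632 falls short of 1592/21 but 2.2⁶ = 1771561/15625 reaches it, so n = 6.

6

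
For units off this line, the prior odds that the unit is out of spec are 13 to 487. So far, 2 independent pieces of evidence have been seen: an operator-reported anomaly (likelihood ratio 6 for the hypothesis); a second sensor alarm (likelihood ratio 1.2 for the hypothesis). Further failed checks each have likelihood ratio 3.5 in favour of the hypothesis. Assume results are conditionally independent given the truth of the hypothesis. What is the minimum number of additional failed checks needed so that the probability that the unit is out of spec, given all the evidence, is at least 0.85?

3

Prior odds = 13/487.
Combined Bayes factor of the evidence already in hand = 6 × 1.2 = 7.2.
Odds after that evidence = (13/487) × 7.2 = 468/2435.
Target odds = 0.85/0.15 = 17/3.
Need 3.5ⁿ ≥ 17/3 ÷ (468/2435) = 41395/1404.
3.5² = 12.25 falls short of 41395/1404 but 3.5³ = 42.875 reaches it, so n = 3.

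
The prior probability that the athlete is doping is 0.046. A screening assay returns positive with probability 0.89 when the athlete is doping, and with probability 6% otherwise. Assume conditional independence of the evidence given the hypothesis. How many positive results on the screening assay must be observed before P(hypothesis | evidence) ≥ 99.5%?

4

Prior odds = 0.046/0.954 = 23/477.
Likelihood ratio of a positive result = 0.89/0.06 = 89/6.
Target posterior odds = 0.995/0.005 = 199.
Need (23/477) × (89/6)ⁿ ≥ 199, i.e. (89/6)ⁿ ≥ 94923/23.
(89/6)³ = 704969/216 falls short of 94923/23 but (89/6)⁴ = 62742241/1296 reaches it, so n = 4.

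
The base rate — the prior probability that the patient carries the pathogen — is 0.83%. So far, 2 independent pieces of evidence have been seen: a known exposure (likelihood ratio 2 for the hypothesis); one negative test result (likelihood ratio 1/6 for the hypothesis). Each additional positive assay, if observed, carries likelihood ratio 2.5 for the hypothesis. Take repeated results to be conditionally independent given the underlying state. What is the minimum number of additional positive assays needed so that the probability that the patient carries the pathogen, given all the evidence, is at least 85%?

9

Prior odds = 0.0083/0.9917 = 83/9917.
Combined Bayes factor of the evidence already in hand = 2 × (1/6) = 1/3.
Odds after that evidence = (83/9917) × 1/3 = 83/29751.
Target odds = 0.85/0.15 = 17/3.
Need 2.5ⁿ ≥ 17/3 ÷ (83/29751) = 168589/83.
2.5⁸ = 390625/256 falls short of 168589/83 but 2.5⁹ = 1953125/512 reaches it, so n = 9.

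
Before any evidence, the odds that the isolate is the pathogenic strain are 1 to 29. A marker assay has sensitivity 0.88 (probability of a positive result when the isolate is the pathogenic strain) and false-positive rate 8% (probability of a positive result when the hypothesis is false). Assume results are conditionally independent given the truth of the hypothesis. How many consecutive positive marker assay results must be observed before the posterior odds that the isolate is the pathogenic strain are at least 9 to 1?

3

Prior odds = 1/29.
Likelihood ratio of a positive result = 0.88/0.08 = 11.
Target odds = 9.
Need (1/29) × 11ⁿ ≥ 9, i.e. 11ⁿ ≥ 261.
11² = 121 falls short of 261 but 11³ = 1331 reaches it, so n = 3.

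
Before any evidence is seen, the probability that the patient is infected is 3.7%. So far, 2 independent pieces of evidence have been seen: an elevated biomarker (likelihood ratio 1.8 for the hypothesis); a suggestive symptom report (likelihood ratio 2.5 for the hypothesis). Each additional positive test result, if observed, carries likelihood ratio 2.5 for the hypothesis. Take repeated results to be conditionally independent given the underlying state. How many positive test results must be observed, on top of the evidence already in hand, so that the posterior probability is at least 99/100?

7

Prior odds = 0.037/0.963 = 37/963.
Combined Bayes factor of the evidence already in hand = 1.8 × 2.5 = 4.5.
Odds after that evidence = (37/963) × 4.5 = 37/214.
Target odds = 0.99/0.01 = 99.
Need 2.5ⁿ ≥ 99 ÷ (37/214) = 21186/37.
2.5⁶ = 244.140625 falls short of 21186/37 but 2.5⁷ = 610.3515625 reaches it, so n = 7.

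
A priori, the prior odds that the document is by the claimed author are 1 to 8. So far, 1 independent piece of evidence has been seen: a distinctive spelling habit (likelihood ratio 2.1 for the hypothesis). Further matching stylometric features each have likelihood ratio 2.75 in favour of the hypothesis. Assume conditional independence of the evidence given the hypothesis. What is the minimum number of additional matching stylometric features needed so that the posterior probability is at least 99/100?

Prior odds = 0.125.
Bayes factor of the evidence already in hand = 2.1.
Odds after that evidence = 0.125 × 2.1 = 0.2625.
Target odds = 0.99/0.01 = 99.
Need 2.75ⁿ ≥ 99 ÷ 0.2625 = 2640/7.
2.75⁵ = 161051/1024 falls short of 2640/7 but 2.75⁶ = 1771561/4096 reaches it, so n = 6.

6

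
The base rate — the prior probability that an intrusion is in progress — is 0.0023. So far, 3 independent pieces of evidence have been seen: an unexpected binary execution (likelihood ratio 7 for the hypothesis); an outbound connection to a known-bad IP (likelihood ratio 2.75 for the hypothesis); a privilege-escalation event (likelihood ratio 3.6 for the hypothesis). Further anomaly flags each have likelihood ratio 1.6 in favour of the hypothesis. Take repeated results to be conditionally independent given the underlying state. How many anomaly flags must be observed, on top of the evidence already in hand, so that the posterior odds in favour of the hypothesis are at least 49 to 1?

Prior odds = 0.0023/0.9977 = 23/9977.
Combined Bayes factor of the evidence already in hand = 7 × 2.75 × 3.6 = 69.3.
Odds after that evidence = (23/9977) × 69.3 = 1449/9070.
Target odds = 49.
Need 1.6ⁿ ≥ 49 ÷ (1449/9070) = 63490/207.
1.6¹² ≈281.475 falls short of 63490/207 but 1.6¹³ ≈450.36 reaches it, so n = 13.

13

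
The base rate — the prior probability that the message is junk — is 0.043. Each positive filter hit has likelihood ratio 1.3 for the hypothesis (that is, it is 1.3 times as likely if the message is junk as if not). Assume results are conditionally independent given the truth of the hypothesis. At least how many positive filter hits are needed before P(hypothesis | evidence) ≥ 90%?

21

Prior odds: 0.043 ÷ 0.957 = 43/957.
Likelihood ratio per positive filter hit = 1.3.
Target posterior odds = 0.9/0.1 = 9.
Require 1.3ⁿ ≥ 9 ÷ (43/957) = 8613/43.
1.3²⁰ ≈190.05 falls short of 8613/43 but 1.3²¹ ≈247.065 reaches it, so n = 21.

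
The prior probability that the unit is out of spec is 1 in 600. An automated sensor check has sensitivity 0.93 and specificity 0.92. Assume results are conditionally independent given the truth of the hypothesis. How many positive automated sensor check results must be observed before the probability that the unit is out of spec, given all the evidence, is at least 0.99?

Prior odds = (1/600)/(599/600) = 1/599.
False-positive rate = 1 − 0.92 = 0.08; likelihood ratio of a positive = 0.93/0.08 = 11.625.
Target posterior odds = 0.99/0.01 = 99.
Need (1/599) × 11.625ⁿ ≥ 99, i.e. 11.625ⁿ ≥ 59301.
11.625⁴ = 74805201/4096 falls short of 59301 but 11.625⁵ ≈212307 reaches it, so n = 5.

5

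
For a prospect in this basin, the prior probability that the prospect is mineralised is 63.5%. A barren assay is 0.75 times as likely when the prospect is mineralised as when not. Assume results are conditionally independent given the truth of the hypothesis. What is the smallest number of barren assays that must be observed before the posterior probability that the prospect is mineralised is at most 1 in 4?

6

Prior odds = 0.635/0.365 = 127/73.
Likelihood ratio per barren assay = 0.75.
Target posterior odds = 0.25/0.75 = 1/3.
Need (127/73) × 0.75ⁿ ≤ 1/3, i.e. 0.75ⁿ ≤ 73/381.
0.75⁵ = 243/1024 is still above 73/381 but 0.75⁶ = 729/4096 is at or below it, so n = 6.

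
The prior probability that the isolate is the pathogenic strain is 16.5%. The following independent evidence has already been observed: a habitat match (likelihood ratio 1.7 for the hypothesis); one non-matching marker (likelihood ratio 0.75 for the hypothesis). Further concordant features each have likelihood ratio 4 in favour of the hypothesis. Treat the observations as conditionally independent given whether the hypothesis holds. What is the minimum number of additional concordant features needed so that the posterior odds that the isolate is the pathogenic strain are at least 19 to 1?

Prior odds = 0.165/0.835 = 33/167.
Combined Bayes factor of the evidence already in hand = 1.7 × 0.75 = 1.275.
Odds after that evidence = (33/167) × 1.275 = 1683/6680.
Target odds = 19.
Need 4ⁿ ≥ 19 ÷ (1683/6680) = 126920/1683.
4³ = 64 falls short of 126920/1683 but 4⁴ = 256 reaches it, so n = 4.

4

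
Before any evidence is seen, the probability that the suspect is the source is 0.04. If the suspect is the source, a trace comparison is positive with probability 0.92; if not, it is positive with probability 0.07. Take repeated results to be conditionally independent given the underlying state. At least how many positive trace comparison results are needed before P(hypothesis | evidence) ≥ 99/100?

Prior odds = 0.04/0.96 = 1/24.
Likelihood ratio of a positive = 0.92/0.07 = 92/7.
Target posterior odds = 0.99/0.01 = 99.
Require (92/7)ⁿ ≥ 99 ÷ (1/24) = 2376.
(92/7)³ = 778688/343 falls short of 2376 but (92/7)⁴ = 71639296/2401 reaches it, so n = 4.

4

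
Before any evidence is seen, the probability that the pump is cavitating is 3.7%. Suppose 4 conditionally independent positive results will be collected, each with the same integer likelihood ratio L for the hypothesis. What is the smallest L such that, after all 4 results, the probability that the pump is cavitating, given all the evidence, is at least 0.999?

Prior odds = 0.037/0.963 = 37/963.
Target odds = 0.999/0.001 = 999.
Need L⁴ ≥ 999 ÷ (37/963) = 26001.
12⁴ = 20736 < 26001 ≤ 28561 = 13⁴, so L = 13.

13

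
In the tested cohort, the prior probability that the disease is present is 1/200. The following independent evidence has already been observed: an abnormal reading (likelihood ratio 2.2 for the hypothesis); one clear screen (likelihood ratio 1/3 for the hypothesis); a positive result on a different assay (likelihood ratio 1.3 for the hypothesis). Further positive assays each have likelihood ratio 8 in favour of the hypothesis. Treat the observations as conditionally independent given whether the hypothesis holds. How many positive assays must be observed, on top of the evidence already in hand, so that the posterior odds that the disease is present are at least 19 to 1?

Prior odds = 0.005/0.995 = 1/199.
Combined Bayes factor of the evidence already in hand = 2.2 × (1/3) × 1.3 = 143/150.
Odds after that evidence = (1/199) × 143/150 = 143/29850.
Target odds = 19.
Need 8ⁿ ≥ 19 ÷ (143/29850) = 567150/143.
8³ = 512 falls short of 567150/143 but 8⁴ = 4096 reaches it, so n = 4.

4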